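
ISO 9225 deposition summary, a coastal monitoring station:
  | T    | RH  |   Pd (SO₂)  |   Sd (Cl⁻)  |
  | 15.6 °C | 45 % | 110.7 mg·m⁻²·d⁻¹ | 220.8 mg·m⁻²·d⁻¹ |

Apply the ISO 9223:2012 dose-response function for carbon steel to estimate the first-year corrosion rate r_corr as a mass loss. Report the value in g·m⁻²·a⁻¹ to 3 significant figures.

carbon steel: T>10 °C ⇒ hinge -0.054·(15.6−10) = -0.3024
  SO₂ term: 1.77·110.7^0.52·exp(0.02·45-0.3024) = 37.19
  Sd branch = 0.102·Sd^0.62·e^(0.033·RH+0.04·T) = 23.87 μm/a
  sum: 37.19 + 23.87 → r_corr = 61.06 μm/a
Convert to mass loss: 61.06 μm/a × 7.85 g/cm³ = 479.3 g·m⁻²·a⁻¹

r_corr = 479 g·m⁻²·a⁻¹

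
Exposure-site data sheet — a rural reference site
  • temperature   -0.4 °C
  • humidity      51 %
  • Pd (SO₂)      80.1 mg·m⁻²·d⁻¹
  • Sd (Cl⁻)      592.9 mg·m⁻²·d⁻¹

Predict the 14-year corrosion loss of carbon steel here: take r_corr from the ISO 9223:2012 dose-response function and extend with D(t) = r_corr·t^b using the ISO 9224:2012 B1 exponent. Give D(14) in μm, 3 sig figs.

D(14) = 153 μm

carbon steel: f(T) = +0.150·(T−10) [T≤10 °C] = -1.5600
  Pd branch = 1.77·Pd^0.52·e^(0.02·RH+f) = 10.08 μm/a
  Cl⁻ term: 0.102·592.9^0.62·exp(0.033·51+0.04·-0.4) = 28.3
  r_corr = 10.08 + 28.3 = 38.38 μm/a
Power-law: D(14) = r_corr · 14^0.523
  D(14) = 38.38 × 14^0.523 = 38.38 × 3.976 = 152.6 μm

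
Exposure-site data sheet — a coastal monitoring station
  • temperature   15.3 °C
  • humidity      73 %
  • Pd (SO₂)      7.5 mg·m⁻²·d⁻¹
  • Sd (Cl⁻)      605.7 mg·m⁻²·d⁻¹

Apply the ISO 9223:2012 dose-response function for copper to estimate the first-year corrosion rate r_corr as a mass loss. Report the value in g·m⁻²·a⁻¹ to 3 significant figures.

copper: temperature factor f = -0.080·(5.3) = -0.4240
  Pd branch = 0.0053·Pd^0.26·e^(0.059·RH+f) = 0.4347 μm/a
  Sd branch = 0.01025·Sd^0.27·e^(0.036·RH+0.049·T) = 1.694 μm/a
  sum: 0.4347 + 1.694 → r_corr = 2.128 μm/a
Convert to mass loss: 2.128 μm/a × 8.96 g/cm³ = 19.07 g·m⁻²·a⁻¹

r_corr = 19.1 g·m⁻²·a⁻¹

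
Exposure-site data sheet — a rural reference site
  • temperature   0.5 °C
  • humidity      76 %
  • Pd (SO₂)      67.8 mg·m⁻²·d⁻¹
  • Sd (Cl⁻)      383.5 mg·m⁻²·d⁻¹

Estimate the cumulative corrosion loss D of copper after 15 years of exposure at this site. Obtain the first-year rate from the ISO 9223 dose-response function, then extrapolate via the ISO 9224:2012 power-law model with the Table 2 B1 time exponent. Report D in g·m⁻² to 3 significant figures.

copper: T≤10 °C ⇒ hinge +0.126·(0.5−10) = -1.1970
  Pd branch = 0.0053·Pd^0.26·e^(0.059·RH+f) = 0.4245 μm/a
  Cl⁻ term: 0.01025·383.5^0.27·exp(0.036·76+0.049·0.5) = 0.8076
  sum: 0.4245 + 0.8076 → r_corr = 1.232 μm/a
Long-term exponent b (ISO 9224 Table 2, B1) = 0.667
  D(15) = 1.232 × 15^0.667 = 1.232 × 6.088 = 7.501 μm
  Mass loss = 7.501 μm × 8.96 g/cm³ = 67.21 g·m⁻²

D(15) = 67.2 g·m⁻²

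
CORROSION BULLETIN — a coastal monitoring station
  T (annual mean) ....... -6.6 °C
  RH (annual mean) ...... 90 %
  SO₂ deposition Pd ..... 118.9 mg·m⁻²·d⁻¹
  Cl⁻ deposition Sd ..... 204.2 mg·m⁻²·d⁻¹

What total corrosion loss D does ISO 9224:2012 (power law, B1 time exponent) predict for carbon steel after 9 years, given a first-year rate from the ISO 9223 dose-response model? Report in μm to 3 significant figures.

D(9) = 164 μm

carbon steel: temperature factor f = +0.150·(-16.6) = -2.4900
  Pd branch = 1.77·Pd^0.52·e^(0.02·RH+f) = 10.65 μm/a
  Cl⁻ term: 0.102·204.2^0.62·exp(0.033·90+0.04·-6.6) = 41.31
  sum: 10.65 + 41.31 → r_corr = 51.96 μm/a
Power-law: D(9) = r_corr · 9^0.523
  D(9) = 51.96 × 9^0.523 = 51.96 × 3.156 = 164 μm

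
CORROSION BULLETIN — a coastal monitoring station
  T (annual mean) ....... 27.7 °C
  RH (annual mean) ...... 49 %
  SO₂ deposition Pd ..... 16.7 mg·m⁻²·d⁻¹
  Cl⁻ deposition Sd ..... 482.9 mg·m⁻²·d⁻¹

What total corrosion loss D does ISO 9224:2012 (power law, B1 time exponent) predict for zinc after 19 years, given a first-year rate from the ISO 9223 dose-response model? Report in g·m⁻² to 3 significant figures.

D(19) = 732 g·m⁻²

zinc: temperature factor f = -0.071·(17.7) = -1.2567
  Pd branch = 0.0129·Pd^0.44·e^(0.046·RH+f) = 0.1207 μm/a
  Cl⁻ term: 0.0175·482.9^0.57·exp(0.008·49+0.085·27.7) = 9.239
  r_corr = 0.1207 + 9.239 = 9.36 μm/a
Power-law: D(19) = r_corr · 19^0.813
  D(19) = 9.36 × 19^0.813 = 9.36 × 10.96 = 102.5 μm
  Mass loss = 102.5 μm × 7.14 g/cm³ = 732.1 g·m⁻²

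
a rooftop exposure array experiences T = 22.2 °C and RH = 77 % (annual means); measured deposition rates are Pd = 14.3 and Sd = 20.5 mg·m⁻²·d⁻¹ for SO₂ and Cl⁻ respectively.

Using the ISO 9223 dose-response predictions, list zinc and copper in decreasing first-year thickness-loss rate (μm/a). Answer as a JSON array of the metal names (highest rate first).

zinc: T>10 °C ⇒ hinge -0.071·(22.2−10) = -0.8662
  Pd branch = 0.0129·Pd^0.44·e^(0.046·RH+f) = 0.604 μm/a
  Sd branch = 0.0175·Sd^0.57·e^(0.008·RH+0.085·T) = 1.196 μm/a
  r_corr = 0.604 + 1.196 = 1.8 μm/a
copper: f(T) = -0.080·(T−10) [T>10 °C] = -0.9760
  Pd branch = 0.0053·Pd^0.26·e^(0.059·RH+f) = 0.3748 μm/a
  Cl⁻ term: 0.01025·20.5^0.27·exp(0.036·77+0.049·22.2) = 1.099
  r_corr = 0.3748 + 1.099 = 1.474 μm/a
Ordering by μm/a: zinc (1.8) > copper (1.47)

["zinc", "copper"]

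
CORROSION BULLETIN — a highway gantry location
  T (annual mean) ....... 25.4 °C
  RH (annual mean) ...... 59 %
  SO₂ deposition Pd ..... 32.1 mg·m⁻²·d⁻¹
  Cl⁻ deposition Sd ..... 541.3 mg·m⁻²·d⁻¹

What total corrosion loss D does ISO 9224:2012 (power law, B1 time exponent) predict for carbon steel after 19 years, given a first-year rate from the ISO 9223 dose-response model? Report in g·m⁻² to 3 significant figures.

carbon steel: f(T) = -0.054·(T−10) [T>10 °C] = -0.8316
  sulphur-dioxide contribution → 15.23 μm/a
  chloride contribution → 97.76 μm/a
  ⇒ r_corr(carbon steel) = 113 μm/a
Power-law: D(19) = r_corr · 19^0.523
  D(19) = 113 × 19^0.523 = 113 × 4.664 = 527 μm
  Mass loss = 527 μm × 7.85 g/cm³ = 4137 g·m⁻²

D(19) = 4.14e+03 g·m⁻²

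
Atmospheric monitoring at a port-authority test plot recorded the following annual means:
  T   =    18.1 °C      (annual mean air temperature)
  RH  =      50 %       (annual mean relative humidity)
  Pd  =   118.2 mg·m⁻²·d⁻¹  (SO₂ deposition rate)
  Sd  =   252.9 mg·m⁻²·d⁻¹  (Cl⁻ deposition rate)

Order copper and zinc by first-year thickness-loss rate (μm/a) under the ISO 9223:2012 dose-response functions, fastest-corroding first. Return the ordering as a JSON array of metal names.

["zinc", "copper"]

copper: temperature factor f = -0.080·(8.1) = -0.6480
  SO₂ term: 0.0053·118.2^0.26·exp(0.059·50-0.6480) = 0.1832
  Cl⁻ term: 0.01025·252.9^0.27·exp(0.036·50+0.049·18.1) = 0.6705
  r_corr = 0.1832 + 0.6705 = 0.8537 μm/a
zinc: f(T) = -0.071·(T−10) [T>10 °C] = -0.5751
  SO₂ term: 0.0129·118.2^0.44·exp(0.046·50-0.5751) = 0.5911
  Sd branch = 0.0175·Sd^0.57·e^(0.008·RH+0.085·T) = 2.848 μm/a
  r_corr = 0.5911 + 2.848 = 3.439 μm/a
Ordering by μm/a: zinc (3.44) > copper (0.854)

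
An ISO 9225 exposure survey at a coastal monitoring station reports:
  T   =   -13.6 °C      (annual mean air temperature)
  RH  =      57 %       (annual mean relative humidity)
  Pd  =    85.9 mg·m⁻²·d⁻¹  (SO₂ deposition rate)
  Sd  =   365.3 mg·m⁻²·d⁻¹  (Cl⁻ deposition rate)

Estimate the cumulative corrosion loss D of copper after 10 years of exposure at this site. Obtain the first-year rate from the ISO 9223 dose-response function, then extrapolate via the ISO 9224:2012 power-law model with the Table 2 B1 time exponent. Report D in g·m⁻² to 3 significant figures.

D(10) = 9.43 g·m⁻²

copper: T≤10 °C ⇒ hinge +0.126·(-13.6−10) = -2.9736
  SO₂ term: 0.0053·85.9^0.26·exp(0.059·57-2.9736) = 0.0249
  Cl⁻ term: 0.01025·365.3^0.27·exp(0.036·57+0.049·-13.6) = 0.2016
  r_corr = 0.0249 + 0.2016 = 0.2265 μm/a
Power-law: D(10) = r_corr · 10^0.667
  D(10) = 0.2265 × 10^0.667 = 0.2265 × 4.645 = 1.052 μm
  Mass loss = 1.052 μm × 8.96 g/cm³ = 9.425 g·m⁻²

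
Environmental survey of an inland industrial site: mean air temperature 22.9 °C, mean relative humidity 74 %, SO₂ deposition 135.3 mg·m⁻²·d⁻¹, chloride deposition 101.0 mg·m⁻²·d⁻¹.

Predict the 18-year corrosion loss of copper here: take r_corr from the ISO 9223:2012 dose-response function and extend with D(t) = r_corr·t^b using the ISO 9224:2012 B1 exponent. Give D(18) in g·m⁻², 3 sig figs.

copper: f(T) = -0.080·(T−10) [T>10 °C] = -1.0320
  SO₂ term: 0.0053·135.3^0.26·exp(0.059·74-1.0320) = 0.5325
  Cl⁻ term: 0.01025·101.0^0.27·exp(0.036·74+0.049·22.9) = 1.571
  r_corr = 0.5325 + 1.571 = 2.104 μm/a
Long-term exponent b (ISO 9224 Table 2, B1) = 0.667
  D(18) = 2.104 × 18^0.667 = 2.104 × 6.875 = 14.46 μm
  Mass loss = 14.46 μm × 8.96 g/cm³ = 129.6 g·m⁻²

D(18) = 130 g·m⁻²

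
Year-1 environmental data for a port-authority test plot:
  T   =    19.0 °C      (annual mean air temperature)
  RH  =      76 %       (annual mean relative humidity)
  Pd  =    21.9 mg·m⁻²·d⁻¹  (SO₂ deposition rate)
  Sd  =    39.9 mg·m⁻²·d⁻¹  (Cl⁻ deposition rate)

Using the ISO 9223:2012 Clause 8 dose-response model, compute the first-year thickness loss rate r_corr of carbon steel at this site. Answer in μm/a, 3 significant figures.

r_corr = 51.1 μm/a

carbon steel: temperature factor f = -0.054·(9.0) = -0.4860
  Pd branch = 1.77·Pd^0.52·e^(0.02·RH+f) = 24.78 μm/a
  Cl⁻ term: 0.102·39.9^0.62·exp(0.033·76+0.04·19.0) = 26.33
  sum: 24.78 + 26.33 → r_corr = 51.11 μm/a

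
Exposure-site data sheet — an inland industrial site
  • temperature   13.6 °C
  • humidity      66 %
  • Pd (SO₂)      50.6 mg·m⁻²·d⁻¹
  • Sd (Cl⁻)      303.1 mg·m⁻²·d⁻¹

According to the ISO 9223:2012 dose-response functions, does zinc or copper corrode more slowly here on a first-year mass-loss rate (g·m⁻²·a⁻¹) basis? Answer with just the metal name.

zinc: temperature factor f = -0.071·(3.6) = -0.2556
  SO₂ term: 0.0129·50.6^0.44·exp(0.046·66-0.2556) = 1.169
  Cl⁻ term: 0.0175·303.1^0.57·exp(0.008·66+0.085·13.6) = 2.448
  sum: 1.169 + 2.448 → r_corr = 3.618 μm/a
  mass loss = 3.618 μm/a × 7.14 g/cm³ = 25.83 g·m⁻²·a⁻¹
copper: T>10 °C ⇒ hinge -0.080·(13.6−10) = -0.2880
  SO₂ term: 0.0053·50.6^0.26·exp(0.059·66-0.2880) = 0.5413
  Sd branch = 0.01025·Sd^0.27·e^(0.036·RH+0.049·T) = 1.005 μm/a
  r_corr = 0.5413 + 1.005 = 1.546 μm/a
  mass loss = 1.546 μm/a × 8.96 g/cm³ = 13.85 g·m⁻²·a⁻¹
Ordering by g·m⁻²·a⁻¹: zinc (25.8) > copper (13.9)

copper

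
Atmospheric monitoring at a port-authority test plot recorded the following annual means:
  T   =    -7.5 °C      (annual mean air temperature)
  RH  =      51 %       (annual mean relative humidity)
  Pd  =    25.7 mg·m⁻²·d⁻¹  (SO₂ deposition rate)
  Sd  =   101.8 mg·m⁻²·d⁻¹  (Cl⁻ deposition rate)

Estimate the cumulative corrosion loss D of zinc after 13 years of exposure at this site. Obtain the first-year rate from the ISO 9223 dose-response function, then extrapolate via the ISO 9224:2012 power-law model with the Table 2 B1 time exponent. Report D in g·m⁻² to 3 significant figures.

zinc: f(T) = +0.038·(T−10) [T≤10 °C] = -0.6650
  sulphur-dioxide contribution → 0.2891 μm/a
  chloride contribution → 0.194 μm/a
  ⇒ r_corr(zinc) = 0.4831 μm/a
Power-law: D(13) = r_corr · 13^0.813
  D(13) = 0.4831 × 13^0.813 = 0.4831 × 8.047 = 3.887 μm
  Mass loss = 3.887 μm × 7.14 g/cm³ = 27.75 g·m⁻²

D(13) = 27.8 g·m⁻²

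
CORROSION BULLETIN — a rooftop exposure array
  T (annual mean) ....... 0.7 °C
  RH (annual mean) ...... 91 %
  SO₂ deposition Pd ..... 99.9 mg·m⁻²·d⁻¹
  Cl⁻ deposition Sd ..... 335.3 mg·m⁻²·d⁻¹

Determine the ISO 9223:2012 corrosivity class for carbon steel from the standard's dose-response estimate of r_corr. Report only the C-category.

carbon steel: temperature factor f = +0.150·(-9.3) = -1.3950
  Pd branch = 1.77·Pd^0.52·e^(0.02·RH+f) = 29.67 μm/a
  Sd branch = 0.102·Sd^0.62·e^(0.033·RH+0.04·T) = 77.75 μm/a
  r_corr = 29.67 + 77.75 = 107.4 μm/a
ISO 9223 Table 2 (carbon steel): 80 < 107 ≤ 200 μm/a ⇒ C5

C5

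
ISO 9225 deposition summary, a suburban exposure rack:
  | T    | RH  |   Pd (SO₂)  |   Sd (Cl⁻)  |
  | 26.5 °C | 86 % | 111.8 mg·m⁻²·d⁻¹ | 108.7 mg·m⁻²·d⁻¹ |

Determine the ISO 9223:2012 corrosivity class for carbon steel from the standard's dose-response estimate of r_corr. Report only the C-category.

C5

carbon steel: f(T) = -0.054·(T−10) [T>10 °C] = -0.8910
  Pd branch = 1.77·Pd^0.52·e^(0.02·RH+f) = 47.12 μm/a
  Sd branch = 0.102·Sd^0.62·e^(0.033·RH+0.04·T) = 92.03 μm/a
  r_corr = 47.12 + 92.03 = 139.2 μm/a
Category bounds: 80…200 μm/a bracket r_corr ⇒ C5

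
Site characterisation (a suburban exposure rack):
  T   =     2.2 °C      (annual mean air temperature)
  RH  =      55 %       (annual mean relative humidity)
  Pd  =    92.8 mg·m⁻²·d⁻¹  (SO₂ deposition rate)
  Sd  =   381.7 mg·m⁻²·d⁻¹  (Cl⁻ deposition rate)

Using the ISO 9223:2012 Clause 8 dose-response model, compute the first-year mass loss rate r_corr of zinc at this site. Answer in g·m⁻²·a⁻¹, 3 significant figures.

r_corr = 13.2 g·m⁻²·a⁻¹

zinc: T≤10 °C ⇒ hinge +0.038·(2.2−10) = -0.2964
  SO₂ term: 0.0129·92.8^0.44·exp(0.046·55-0.2964) = 0.8838
  Sd branch = 0.0175·Sd^0.57·e^(0.008·RH+0.085·T) = 0.9703 μm/a
  r_corr = 0.8838 + 0.9703 = 1.854 μm/a
Convert to mass loss: 1.854 μm/a × 7.14 g/cm³ = 13.24 g·m⁻²·a⁻¹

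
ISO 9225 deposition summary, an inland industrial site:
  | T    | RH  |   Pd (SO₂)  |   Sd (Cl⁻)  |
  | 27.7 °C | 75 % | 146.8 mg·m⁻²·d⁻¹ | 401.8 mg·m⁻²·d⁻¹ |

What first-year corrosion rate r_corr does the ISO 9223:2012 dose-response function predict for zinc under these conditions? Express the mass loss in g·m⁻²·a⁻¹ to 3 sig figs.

r_corr = 80.6 g·m⁻²·a⁻¹

zinc: T>10 °C ⇒ hinge -0.071·(27.7−10) = -1.2567
  SO₂ term: 0.0129·146.8^0.44·exp(0.046·75-1.2567) = 1.039
  Cl⁻ term: 0.0175·401.8^0.57·exp(0.008·75+0.085·27.7) = 10.24
  r_corr = 1.039 + 10.24 = 11.28 μm/a
Convert to mass loss: 11.28 μm/a × 7.14 g/cm³ = 80.55 g·m⁻²·a⁻¹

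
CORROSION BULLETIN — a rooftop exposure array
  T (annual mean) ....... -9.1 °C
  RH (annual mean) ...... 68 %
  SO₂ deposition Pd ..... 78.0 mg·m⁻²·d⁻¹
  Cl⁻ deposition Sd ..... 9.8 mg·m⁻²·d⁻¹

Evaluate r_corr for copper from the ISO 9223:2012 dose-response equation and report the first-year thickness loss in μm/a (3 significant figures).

r_corr = 0.222 μm/a

copper: f(T) = +0.126·(T−10) [T≤10 °C] = -2.4066
  Pd branch = 0.0053·Pd^0.26·e^(0.059·RH+f) = 0.08193 μm/a
  Cl⁻ term: 0.01025·9.8^0.27·exp(0.036·68+0.049·-9.1) = 0.1406
  sum: 0.08193 + 0.1406 → r_corr = 0.2225 μm/a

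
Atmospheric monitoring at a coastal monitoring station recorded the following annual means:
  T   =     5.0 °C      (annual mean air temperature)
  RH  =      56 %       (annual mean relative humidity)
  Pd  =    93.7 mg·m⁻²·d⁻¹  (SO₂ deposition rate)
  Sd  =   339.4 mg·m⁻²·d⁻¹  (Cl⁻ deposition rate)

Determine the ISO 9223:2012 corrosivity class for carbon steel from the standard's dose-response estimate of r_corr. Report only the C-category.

carbon steel: f(T) = +0.150·(T−10) [T≤10 °C] = -0.7500
  Pd branch = 1.77·Pd^0.52·e^(0.02·RH+f) = 27.16 μm/a
  Sd branch = 0.102·Sd^0.62·e^(0.033·RH+0.04·T) = 29.31 μm/a
  r_corr = 27.16 + 29.31 = 56.48 μm/a
Category bounds: 50…80 μm/a bracket r_corr ⇒ C4

C4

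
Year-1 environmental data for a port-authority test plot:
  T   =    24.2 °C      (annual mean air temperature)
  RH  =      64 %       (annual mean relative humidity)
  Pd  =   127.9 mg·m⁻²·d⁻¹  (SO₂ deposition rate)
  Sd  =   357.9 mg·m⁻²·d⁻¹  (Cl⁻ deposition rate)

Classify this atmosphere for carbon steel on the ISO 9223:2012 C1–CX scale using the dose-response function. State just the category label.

carbon steel: f(T) = -0.054·(T−10) [T>10 °C] = -0.7668
  Pd branch = 1.77·Pd^0.52·e^(0.02·RH+f) = 36.85 μm/a
  Cl⁻ term: 0.102·357.9^0.62·exp(0.033·64+0.04·24.2) = 85.03
  sum: 36.85 + 85.03 → r_corr = 121.9 μm/a
Category bounds: 80…200 μm/a bracket r_corr ⇒ C5

C5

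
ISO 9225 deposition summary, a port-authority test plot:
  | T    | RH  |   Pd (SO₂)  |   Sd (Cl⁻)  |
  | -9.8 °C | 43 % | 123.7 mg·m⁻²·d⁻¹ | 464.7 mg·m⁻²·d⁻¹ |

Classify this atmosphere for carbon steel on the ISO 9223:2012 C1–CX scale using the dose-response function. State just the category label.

C2

carbon steel: temperature factor f = +0.150·(-19.8) = -2.9700
  SO₂ term: 1.77·123.7^0.52·exp(0.02·43-2.9700) = 2.628
  Cl⁻ term: 0.102·464.7^0.62·exp(0.033·43+0.04·-9.8) = 12.83
  sum: 2.628 + 12.83 → r_corr = 15.46 μm/a
ISO 9223 Table 2 (carbon steel): 1.3 < 15.5 ≤ 25 μm/a ⇒ C2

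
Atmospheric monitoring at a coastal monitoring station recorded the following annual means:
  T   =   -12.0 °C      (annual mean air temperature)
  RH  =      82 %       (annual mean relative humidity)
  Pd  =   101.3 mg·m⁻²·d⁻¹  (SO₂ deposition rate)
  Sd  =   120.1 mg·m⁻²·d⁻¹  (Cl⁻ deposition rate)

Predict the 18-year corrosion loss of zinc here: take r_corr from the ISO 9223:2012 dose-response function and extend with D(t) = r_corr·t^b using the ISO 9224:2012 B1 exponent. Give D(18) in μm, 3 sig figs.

D(18) = 21.4 μm

zinc: temperature factor f = +0.038·(-22.0) = -0.8360
  SO₂ term: 0.0129·101.3^0.44·exp(0.046·82-0.8360) = 1.854
  Sd branch = 0.0175·Sd^0.57·e^(0.008·RH+0.085·T) = 0.1863 μm/a
  sum: 1.854 + 0.1863 → r_corr = 2.04 μm/a
ISO 9224: D(t) = r_corr · t^b with b = 0.813 (zinc, B1)
  D(18) = 2.04 × 18^0.813 = 2.04 × 10.48 = 21.39 μm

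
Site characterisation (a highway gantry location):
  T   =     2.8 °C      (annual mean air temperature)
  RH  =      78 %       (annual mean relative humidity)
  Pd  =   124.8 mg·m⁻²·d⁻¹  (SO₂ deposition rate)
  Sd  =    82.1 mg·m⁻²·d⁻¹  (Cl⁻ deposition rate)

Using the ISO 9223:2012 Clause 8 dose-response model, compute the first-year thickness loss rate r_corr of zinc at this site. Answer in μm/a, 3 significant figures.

r_corr = 3.48 μm/a

zinc: T≤10 °C ⇒ hinge +0.038·(2.8−10) = -0.2736
  Pd branch = 0.0129·Pd^0.44·e^(0.046·RH+f) = 2.967 μm/a
  Cl⁻ term: 0.0175·82.1^0.57·exp(0.008·78+0.085·2.8) = 0.5112
  r_corr = 2.967 + 0.5112 = 3.478 μm/a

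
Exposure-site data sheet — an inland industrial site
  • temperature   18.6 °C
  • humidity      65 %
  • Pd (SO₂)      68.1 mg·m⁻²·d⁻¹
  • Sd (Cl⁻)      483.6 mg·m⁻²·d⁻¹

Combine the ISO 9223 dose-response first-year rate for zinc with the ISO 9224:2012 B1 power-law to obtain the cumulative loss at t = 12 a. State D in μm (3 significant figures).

zinc: T>10 °C ⇒ hinge -0.071·(18.6−10) = -0.6106
  sulphur-dioxide contribution → 0.8923 μm/a
  chloride contribution → 4.849 μm/a
  total first-year rate 5.741 μm/a
ISO 9224: D(t) = r_corr · t^b with b = 0.813 (zinc, B1)
  D(12) = 5.741 × 12^0.813 = 5.741 × 7.54 = 43.29 μm

D(12) = 43.3 μm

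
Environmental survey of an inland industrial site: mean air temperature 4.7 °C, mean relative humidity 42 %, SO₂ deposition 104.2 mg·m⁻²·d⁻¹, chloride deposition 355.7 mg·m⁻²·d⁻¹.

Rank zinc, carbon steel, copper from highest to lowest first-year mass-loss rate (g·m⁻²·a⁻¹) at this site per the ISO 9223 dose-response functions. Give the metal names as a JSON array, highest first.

zinc: temperature factor f = +0.038·(-5.3) = -0.2014
  Pd branch = 0.0129·Pd^0.44·e^(0.046·RH+f) = 0.5624 μm/a
  Sd branch = 0.0175·Sd^0.57·e^(0.008·RH+0.085·T) = 1.039 μm/a
  r_corr = 0.5624 + 1.039 = 1.601 μm/a
  mass loss = 1.601 μm/a × 7.14 g/cm³ = 11.43 g·m⁻²·a⁻¹
carbon steel: T≤10 °C ⇒ hinge +0.150·(4.7−10) = -0.7950
  SO₂ term: 1.77·104.2^0.52·exp(0.02·42-0.7950) = 20.74
  Cl⁻ term: 0.102·355.7^0.62·exp(0.033·42+0.04·4.7) = 18.79
  sum: 20.74 + 18.79 → r_corr = 39.53 μm/a
  mass loss = 39.53 μm/a × 7.85 g/cm³ = 310.3 g·m⁻²·a⁻¹
copper: T≤10 °C ⇒ hinge +0.126·(4.7−10) = -0.6678
  Pd branch = 0.0053·Pd^0.26·e^(0.059·RH+f) = 0.1084 μm/a
  Sd branch = 0.01025·Sd^0.27·e^(0.036·RH+0.049·T) = 0.2859 μm/a
  sum: 0.1084 + 0.2859 → r_corr = 0.3943 μm/a
  mass loss = 0.3943 μm/a × 8.96 g/cm³ = 3.533 g·m⁻²·a⁻¹
Ordering by g·m⁻²·a⁻¹: carbon steel (310) > zinc (11.4) > copper (3.53)

["carbon steel", "zinc", "copper"]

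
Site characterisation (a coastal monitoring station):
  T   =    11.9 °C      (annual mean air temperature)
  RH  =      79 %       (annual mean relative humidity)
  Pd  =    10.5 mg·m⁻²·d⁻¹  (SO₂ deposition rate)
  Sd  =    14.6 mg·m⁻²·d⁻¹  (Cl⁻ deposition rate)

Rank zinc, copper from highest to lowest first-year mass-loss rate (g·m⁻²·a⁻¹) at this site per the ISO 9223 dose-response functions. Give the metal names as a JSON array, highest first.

zinc: T>10 °C ⇒ hinge -0.071·(11.9−10) = -0.1349
  sulphur-dioxide contribution → 1.201 μm/a
  chloride contribution → 0.4173 μm/a
  total first-year rate 1.618 μm/a
  mass loss = 1.618 μm/a × 7.14 g/cm³ = 11.56 g·m⁻²·a⁻¹
copper: f(T) = -0.080·(T−10) [T>10 °C] = -0.1520
  sulphur-dioxide contribution → 0.8872 μm/a
  chloride contribution → 0.6508 μm/a
  total first-year rate 1.538 μm/a
  mass loss = 1.538 μm/a × 8.96 g/cm³ = 13.78 g·m⁻²·a⁻¹
Ordering by g·m⁻²·a⁻¹: copper (13.8) > zinc (11.6)

["copper", "zinc"]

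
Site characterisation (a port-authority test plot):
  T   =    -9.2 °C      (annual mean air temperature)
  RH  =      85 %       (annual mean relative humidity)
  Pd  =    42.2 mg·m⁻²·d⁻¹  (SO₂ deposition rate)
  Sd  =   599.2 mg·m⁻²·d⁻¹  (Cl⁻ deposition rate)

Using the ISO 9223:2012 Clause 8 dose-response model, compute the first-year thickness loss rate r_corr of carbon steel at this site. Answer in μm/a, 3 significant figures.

carbon steel: T≤10 °C ⇒ hinge +0.150·(-9.2−10) = -2.8800
  sulphur-dioxide contribution → 3.808 μm/a
  chloride contribution → 61.53 μm/a
  total first-year rate 65.34 μm/a

r_corr = 65.3 μm/a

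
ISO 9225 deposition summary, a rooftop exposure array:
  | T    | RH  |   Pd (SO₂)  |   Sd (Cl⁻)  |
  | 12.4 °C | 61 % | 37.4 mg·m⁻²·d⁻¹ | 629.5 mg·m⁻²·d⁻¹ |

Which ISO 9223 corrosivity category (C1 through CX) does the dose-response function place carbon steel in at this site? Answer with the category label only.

C5

carbon steel: f(T) = -0.054·(T−10) [T>10 °C] = -0.1296
  Pd branch = 1.77·Pd^0.52·e^(0.02·RH+f) = 34.63 μm/a
  Cl⁻ term: 0.102·629.5^0.62·exp(0.033·61+0.04·12.4) = 68.17
  sum: 34.63 + 68.17 → r_corr = 102.8 μm/a
Category bounds: 80…200 μm/a bracket r_corr ⇒ C5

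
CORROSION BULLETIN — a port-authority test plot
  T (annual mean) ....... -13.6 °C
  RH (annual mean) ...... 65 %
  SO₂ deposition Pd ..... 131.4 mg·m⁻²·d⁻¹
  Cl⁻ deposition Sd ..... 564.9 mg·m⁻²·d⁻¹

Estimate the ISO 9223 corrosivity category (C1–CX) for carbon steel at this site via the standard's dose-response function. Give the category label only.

C3

carbon steel: f(T) = +0.150·(T−10) [T≤10 °C] = -3.5400
  Pd branch = 1.77·Pd^0.52·e^(0.02·RH+f) = 2.381 μm/a
  Cl⁻ term: 0.102·564.9^0.62·exp(0.033·65+0.04·-13.6) = 25.71
  r_corr = 2.381 + 25.71 = 28.09 μm/a
28.1 μm/a falls in (25, 50] for carbon steel → category C3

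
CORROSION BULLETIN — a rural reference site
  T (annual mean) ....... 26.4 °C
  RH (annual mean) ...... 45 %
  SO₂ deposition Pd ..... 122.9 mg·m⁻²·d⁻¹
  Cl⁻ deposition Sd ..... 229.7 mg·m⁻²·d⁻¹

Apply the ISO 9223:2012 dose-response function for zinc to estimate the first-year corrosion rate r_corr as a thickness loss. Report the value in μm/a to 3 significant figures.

zinc: T>10 °C ⇒ hinge -0.071·(26.4−10) = -1.1644
  SO₂ term: 0.0129·122.9^0.44·exp(0.046·45-1.1644) = 0.265
  Sd branch = 0.0175·Sd^0.57·e^(0.008·RH+0.085·T) = 5.246 μm/a
  r_corr = 0.265 + 5.246 = 5.511 μm/a

r_corr = 5.51 μm/a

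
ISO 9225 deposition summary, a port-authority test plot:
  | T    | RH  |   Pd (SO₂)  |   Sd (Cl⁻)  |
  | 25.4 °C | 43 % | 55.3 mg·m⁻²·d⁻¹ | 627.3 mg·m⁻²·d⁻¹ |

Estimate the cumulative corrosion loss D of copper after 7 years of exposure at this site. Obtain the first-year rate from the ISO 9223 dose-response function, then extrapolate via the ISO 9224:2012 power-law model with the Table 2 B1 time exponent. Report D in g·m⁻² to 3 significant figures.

D(7) = 33.1 g·m⁻²

copper: T>10 °C ⇒ hinge -0.080·(25.4−10) = -1.2320
  Pd branch = 0.0053·Pd^0.26·e^(0.059·RH+f) = 0.05548 μm/a
  Cl⁻ term: 0.01025·627.3^0.27·exp(0.036·43+0.049·25.4) = 0.9525
  r_corr = 0.05548 + 0.9525 = 1.008 μm/a
Power-law: D(7) = r_corr · 7^0.667
  D(7) = 1.008 × 7^0.667 = 1.008 × 3.662 = 3.691 μm
  Mass loss = 3.691 μm × 8.96 g/cm³ = 33.07 g·m⁻²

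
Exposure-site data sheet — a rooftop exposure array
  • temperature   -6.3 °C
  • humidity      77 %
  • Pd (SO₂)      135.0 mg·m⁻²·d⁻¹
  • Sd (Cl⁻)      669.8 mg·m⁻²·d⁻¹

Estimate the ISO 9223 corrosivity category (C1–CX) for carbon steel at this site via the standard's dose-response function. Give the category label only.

C4

carbon steel: T≤10 °C ⇒ hinge +0.150·(-6.3−10) = -2.4450
  Pd branch = 1.77·Pd^0.52·e^(0.02·RH+f) = 9.177 μm/a
  Cl⁻ term: 0.102·669.8^0.62·exp(0.033·77+0.04·-6.3) = 56.86
  sum: 9.177 + 56.86 → r_corr = 66.03 μm/a
ISO 9223 Table 2 (carbon steel): 50 < 66 ≤ 80 μm/a ⇒ C4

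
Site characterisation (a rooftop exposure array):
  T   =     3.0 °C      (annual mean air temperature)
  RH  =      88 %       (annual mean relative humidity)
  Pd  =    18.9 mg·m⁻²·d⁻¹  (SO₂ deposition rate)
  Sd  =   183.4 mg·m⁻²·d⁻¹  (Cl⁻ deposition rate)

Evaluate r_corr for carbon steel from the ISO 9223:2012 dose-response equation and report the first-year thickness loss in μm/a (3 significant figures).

carbon steel: T≤10 °C ⇒ hinge +0.150·(3.0−10) = -1.0500
  Pd branch = 1.77·Pd^0.52·e^(0.02·RH+f) = 16.6 μm/a
  Cl⁻ term: 0.102·183.4^0.62·exp(0.033·88+0.04·3.0) = 53.11
  r_corr = 16.6 + 53.11 = 69.71 μm/a

r_corr = 69.7 μm/a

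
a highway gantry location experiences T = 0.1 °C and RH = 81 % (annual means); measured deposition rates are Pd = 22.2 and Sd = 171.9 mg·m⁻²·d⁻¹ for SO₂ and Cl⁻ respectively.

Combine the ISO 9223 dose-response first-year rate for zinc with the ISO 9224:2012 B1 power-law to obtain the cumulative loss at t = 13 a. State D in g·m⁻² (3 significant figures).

D(13) = 119 g·m⁻²

zinc: f(T) = +0.038·(T−10) [T≤10 °C] = -0.3762
  sulphur-dioxide contribution → 1.438 μm/a
  chloride contribution → 0.6342 μm/a
  ⇒ r_corr(zinc) = 2.072 μm/a
Long-term exponent b (ISO 9224 Table 2, B1) = 0.813
  D(13) = 2.072 × 13^0.813 = 2.072 × 8.047 = 16.68 μm
  Mass loss = 16.68 μm × 7.14 g/cm³ = 119.1 g·m⁻²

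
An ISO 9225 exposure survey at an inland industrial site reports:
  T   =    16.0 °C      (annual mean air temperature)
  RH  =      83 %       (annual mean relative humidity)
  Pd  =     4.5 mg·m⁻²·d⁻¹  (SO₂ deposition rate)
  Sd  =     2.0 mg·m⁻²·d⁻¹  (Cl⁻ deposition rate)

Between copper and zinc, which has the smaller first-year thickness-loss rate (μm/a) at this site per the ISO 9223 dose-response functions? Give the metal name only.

zinc

copper: f(T) = -0.080·(T−10) [T>10 °C] = -0.4800
  sulphur-dioxide contribution → 0.6492 μm/a
  chloride contribution → 0.5372 μm/a
  total first-year rate 1.186 μm/a
zinc: T>10 °C ⇒ hinge -0.071·(16.0−10) = -0.4260
  sulphur-dioxide contribution → 0.7432 μm/a
  chloride contribution → 0.1966 μm/a
  total first-year rate 0.9399 μm/a
Ordering by μm/a: copper (1.19) > zinc (0.94)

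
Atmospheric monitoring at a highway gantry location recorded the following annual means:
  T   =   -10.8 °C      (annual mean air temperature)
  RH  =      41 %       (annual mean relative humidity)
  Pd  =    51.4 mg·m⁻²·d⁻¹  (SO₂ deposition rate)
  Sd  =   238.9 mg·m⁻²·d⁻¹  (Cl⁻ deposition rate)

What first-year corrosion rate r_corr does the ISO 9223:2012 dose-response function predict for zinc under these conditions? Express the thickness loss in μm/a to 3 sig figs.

zinc: temperature factor f = +0.038·(-20.8) = -0.7904
  Pd branch = 0.0129·Pd^0.44·e^(0.046·RH+f) = 0.2184 μm/a
  Sd branch = 0.0175·Sd^0.57·e^(0.008·RH+0.085·T) = 0.22 μm/a
  sum: 0.2184 + 0.22 → r_corr = 0.4384 μm/a

r_corr = 0.438 μm/a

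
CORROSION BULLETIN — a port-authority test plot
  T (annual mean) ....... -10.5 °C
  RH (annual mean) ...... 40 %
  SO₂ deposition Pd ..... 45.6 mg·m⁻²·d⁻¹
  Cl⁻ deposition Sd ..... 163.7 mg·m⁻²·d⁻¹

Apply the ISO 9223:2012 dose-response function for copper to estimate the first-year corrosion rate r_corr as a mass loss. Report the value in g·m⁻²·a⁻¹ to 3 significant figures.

r_corr = 1.02 g·m⁻²·a⁻¹

copper: temperature factor f = +0.126·(-20.5) = -2.5830
  Pd branch = 0.0053·Pd^0.26·e^(0.059·RH+f) = 0.01145 μm/a
  Sd branch = 0.01025·Sd^0.27·e^(0.036·RH+0.049·T) = 0.1024 μm/a
  sum: 0.01145 + 0.1024 → r_corr = 0.1139 μm/a
Convert to mass loss: 0.1139 μm/a × 8.96 g/cm³ = 1.02 g·m⁻²·a⁻¹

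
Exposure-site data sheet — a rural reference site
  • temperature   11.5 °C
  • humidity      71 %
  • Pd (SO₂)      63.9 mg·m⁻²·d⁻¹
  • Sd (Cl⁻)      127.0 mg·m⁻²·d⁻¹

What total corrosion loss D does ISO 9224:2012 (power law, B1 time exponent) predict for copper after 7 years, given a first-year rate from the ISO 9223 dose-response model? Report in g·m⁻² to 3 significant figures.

D(7) = 58.1 g·m⁻²

copper: temperature factor f = -0.080·(1.5) = -0.1200
  SO₂ term: 0.0053·63.9^0.26·exp(0.059·71-0.1200) = 0.9138
  Cl⁻ term: 0.01025·127.0^0.27·exp(0.036·71+0.049·11.5) = 0.8581
  sum: 0.9138 + 0.8581 → r_corr = 1.772 μm/a
Long-term exponent b (ISO 9224 Table 2, B1) = 0.667
  D(7) = 1.772 × 7^0.667 = 1.772 × 3.662 = 6.488 μm
  Mass loss = 6.488 μm × 8.96 g/cm³ = 58.13 g·m⁻²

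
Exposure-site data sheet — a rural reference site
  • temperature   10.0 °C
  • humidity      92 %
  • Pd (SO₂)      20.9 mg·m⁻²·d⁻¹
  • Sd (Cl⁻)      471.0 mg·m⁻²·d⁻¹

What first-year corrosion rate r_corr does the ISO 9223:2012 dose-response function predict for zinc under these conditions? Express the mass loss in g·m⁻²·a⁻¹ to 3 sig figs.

r_corr = 44.5 g·m⁻²·a⁻¹

zinc: temperature factor f = +0.038·(0.0) = +0.0000
  SO₂ term: 0.0129·20.9^0.44·exp(0.046·92+0.0000) = 3.384
  Cl⁻ term: 0.0175·471.0^0.57·exp(0.008·92+0.085·10.0) = 2.854
  r_corr = 3.384 + 2.854 = 6.238 μm/a
Convert to mass loss: 6.238 μm/a × 7.14 g/cm³ = 44.54 g·m⁻²·a⁻¹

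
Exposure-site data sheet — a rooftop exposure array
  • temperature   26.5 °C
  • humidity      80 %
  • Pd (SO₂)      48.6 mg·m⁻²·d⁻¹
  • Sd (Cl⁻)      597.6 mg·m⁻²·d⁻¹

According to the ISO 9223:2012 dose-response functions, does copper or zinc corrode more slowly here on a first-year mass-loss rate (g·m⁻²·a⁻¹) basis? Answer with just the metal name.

copper: f(T) = -0.080·(T−10) [T>10 °C] = -1.3200
  Pd branch = 0.0053·Pd^0.26·e^(0.059·RH+f) = 0.4359 μm/a
  Sd branch = 0.01025·Sd^0.27·e^(0.036·RH+0.049·T) = 3.759 μm/a
  r_corr = 0.4359 + 3.759 = 4.195 μm/a
  mass loss = 4.195 μm/a × 8.96 g/cm³ = 37.59 g·m⁻²·a⁻¹
zinc: temperature factor f = -0.071·(16.5) = -1.1715
  SO₂ term: 0.0129·48.6^0.44·exp(0.046·80-1.1715) = 0.8753
  Sd branch = 0.0175·Sd^0.57·e^(0.008·RH+0.085·T) = 12.07 μm/a
  sum: 0.8753 + 12.07 → r_corr = 12.95 μm/a
  mass loss = 12.95 μm/a × 7.14 g/cm³ = 92.45 g·m⁻²·a⁻¹
Ordering by g·m⁻²·a⁻¹: zinc (92.4) > copper (37.6)

copper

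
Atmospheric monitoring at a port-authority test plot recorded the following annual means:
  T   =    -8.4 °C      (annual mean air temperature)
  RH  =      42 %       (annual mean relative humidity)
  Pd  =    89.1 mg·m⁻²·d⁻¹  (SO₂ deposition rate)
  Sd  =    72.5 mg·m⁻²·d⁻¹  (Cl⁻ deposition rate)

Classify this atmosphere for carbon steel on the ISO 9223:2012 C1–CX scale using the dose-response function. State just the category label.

carbon steel: T≤10 °C ⇒ hinge +0.150·(-8.4−10) = -2.7600
  sulphur-dioxide contribution → 2.68 μm/a
  chloride contribution → 4.15 μm/a
  total first-year rate 6.829 μm/a
ISO 9223 Table 2 (carbon steel): 1.3 < 6.83 ≤ 25 μm/a ⇒ C2

C2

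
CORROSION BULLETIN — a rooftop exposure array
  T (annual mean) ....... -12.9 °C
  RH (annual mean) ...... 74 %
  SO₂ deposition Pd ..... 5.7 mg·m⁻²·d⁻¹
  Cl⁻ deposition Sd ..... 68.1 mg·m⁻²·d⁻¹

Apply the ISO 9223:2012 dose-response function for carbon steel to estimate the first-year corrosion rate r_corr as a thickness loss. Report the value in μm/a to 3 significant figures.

r_corr = 10.2 μm/a

carbon steel: T≤10 °C ⇒ hinge +0.150·(-12.9−10) = -3.4350
  sulphur-dioxide contribution → 0.6194 μm/a
  chloride contribution → 9.585 μm/a
  ⇒ r_corr(carbon steel) = 10.2 μm/a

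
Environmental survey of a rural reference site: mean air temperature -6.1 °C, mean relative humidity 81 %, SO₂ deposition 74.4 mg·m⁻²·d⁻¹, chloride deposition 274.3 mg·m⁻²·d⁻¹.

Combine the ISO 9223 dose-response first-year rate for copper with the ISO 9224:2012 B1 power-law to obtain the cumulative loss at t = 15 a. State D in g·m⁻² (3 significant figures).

copper: temperature factor f = +0.126·(-16.1) = -2.0286
  sulphur-dioxide contribution → 0.2543 μm/a
  chloride contribution → 0.6392 μm/a
  total first-year rate 0.8935 μm/a
Long-term exponent b (ISO 9224 Table 2, B1) = 0.667
  D(15) = 0.8935 × 15^0.667 = 0.8935 × 6.088 = 5.439 μm
  Mass loss = 5.439 μm × 8.96 g/cm³ = 48.74 g·m⁻²

D(15) = 48.7 g·m⁻²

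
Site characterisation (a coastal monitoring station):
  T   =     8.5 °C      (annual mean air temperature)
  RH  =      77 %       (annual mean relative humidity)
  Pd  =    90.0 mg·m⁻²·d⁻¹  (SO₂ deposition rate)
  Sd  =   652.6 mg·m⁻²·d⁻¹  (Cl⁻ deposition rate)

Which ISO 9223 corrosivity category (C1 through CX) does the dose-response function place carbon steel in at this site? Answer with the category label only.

C5

carbon steel: f(T) = +0.150·(T−10) [T≤10 °C] = -0.2250
  SO₂ term: 1.77·90.0^0.52·exp(0.02·77-0.2250) = 68.43
  Sd branch = 0.102·Sd^0.62·e^(0.033·RH+0.04·T) = 101.1 μm/a
  sum: 68.43 + 101.1 → r_corr = 169.6 μm/a
ISO 9223 Table 2 (carbon steel): 80 < 170 ≤ 200 μm/a ⇒ C5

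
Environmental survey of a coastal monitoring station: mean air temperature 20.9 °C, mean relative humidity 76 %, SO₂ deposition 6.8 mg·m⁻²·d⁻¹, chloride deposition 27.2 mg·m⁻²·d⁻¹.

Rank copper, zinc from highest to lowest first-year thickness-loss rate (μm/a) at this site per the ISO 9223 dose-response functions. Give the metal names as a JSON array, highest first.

["zinc", "copper"]

copper: T>10 °C ⇒ hinge -0.080·(20.9−10) = -0.8720
  sulphur-dioxide contribution → 0.3231 μm/a
  chloride contribution → 1.074 μm/a
  total first-year rate 1.397 μm/a
zinc: f(T) = -0.071·(T−10) [T>10 °C] = -0.7739
  sulphur-dioxide contribution → 0.4561 μm/a
  chloride contribution → 1.248 μm/a
  ⇒ r_corr(zinc) = 1.704 μm/a
Ordering by μm/a: zinc (1.7) > copper (1.4)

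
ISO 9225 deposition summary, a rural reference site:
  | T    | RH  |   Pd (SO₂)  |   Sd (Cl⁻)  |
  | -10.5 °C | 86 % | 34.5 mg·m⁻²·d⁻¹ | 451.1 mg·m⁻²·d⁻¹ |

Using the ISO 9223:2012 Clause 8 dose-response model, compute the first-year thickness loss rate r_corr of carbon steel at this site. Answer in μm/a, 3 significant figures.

r_corr = 53.5 μm/a

carbon steel: f(T) = +0.150·(T−10) [T≤10 °C] = -3.0750
  sulphur-dioxide contribution → 2.879 μm/a
  chloride contribution → 50.63 μm/a
  total first-year rate 53.5 μm/a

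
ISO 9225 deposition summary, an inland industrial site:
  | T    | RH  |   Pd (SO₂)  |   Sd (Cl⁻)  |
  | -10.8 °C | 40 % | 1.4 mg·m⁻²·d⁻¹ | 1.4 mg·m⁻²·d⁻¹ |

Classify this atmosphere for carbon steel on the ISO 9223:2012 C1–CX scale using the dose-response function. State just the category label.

carbon steel: f(T) = +0.150·(T−10) [T≤10 °C] = -3.1200
  Pd branch = 1.77·Pd^0.52·e^(0.02·RH+f) = 0.2072 μm/a
  Sd branch = 0.102·Sd^0.62·e^(0.033·RH+0.04·T) = 0.3054 μm/a
  r_corr = 0.2072 + 0.3054 = 0.5126 μm/a
Category bounds: 0…1.3 μm/a bracket r_corr ⇒ C1

C1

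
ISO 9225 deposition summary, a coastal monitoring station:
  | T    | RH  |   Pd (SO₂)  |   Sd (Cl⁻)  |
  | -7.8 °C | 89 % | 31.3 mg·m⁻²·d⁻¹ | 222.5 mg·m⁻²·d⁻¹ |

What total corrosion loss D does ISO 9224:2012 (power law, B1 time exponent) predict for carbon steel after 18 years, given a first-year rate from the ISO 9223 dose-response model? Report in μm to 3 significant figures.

carbon steel: temperature factor f = +0.150·(-17.8) = -2.6700
  sulphur-dioxide contribution → 4.356 μm/a
  chloride contribution → 40.18 μm/a
  ⇒ r_corr(carbon steel) = 44.53 μm/a
Power-law: D(18) = r_corr · 18^0.523
  D(18) = 44.53 × 18^0.523 = 44.53 × 4.534 = 201.9 μm

D(18) = 202 μm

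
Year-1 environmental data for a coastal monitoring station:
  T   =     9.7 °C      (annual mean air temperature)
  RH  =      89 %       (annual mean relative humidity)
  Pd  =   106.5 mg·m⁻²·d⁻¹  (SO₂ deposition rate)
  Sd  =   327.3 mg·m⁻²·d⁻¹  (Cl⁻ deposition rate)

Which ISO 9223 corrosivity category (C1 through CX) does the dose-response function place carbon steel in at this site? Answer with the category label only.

carbon steel: f(T) = +0.150·(T−10) [T≤10 °C] = -0.0450
  SO₂ term: 1.77·106.5^0.52·exp(0.02·89-0.0450) = 113.7
  Sd branch = 0.102·Sd^0.62·e^(0.033·RH+0.04·T) = 102.8 μm/a
  r_corr = 113.7 + 102.8 = 216.5 μm/a
ISO 9223 Table 2 (carbon steel): 200 < 216 ≤ 700 μm/a ⇒ CX

CX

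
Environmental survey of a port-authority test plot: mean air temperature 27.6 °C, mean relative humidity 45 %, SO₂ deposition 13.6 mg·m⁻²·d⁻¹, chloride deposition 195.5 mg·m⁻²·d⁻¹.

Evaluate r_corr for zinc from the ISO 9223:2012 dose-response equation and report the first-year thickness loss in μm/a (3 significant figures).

r_corr = 5.39 μm/a

zinc: T>10 °C ⇒ hinge -0.071·(27.6−10) = -1.2496
  SO₂ term: 0.0129·13.6^0.44·exp(0.046·45-1.2496) = 0.09239
  Sd branch = 0.0175·Sd^0.57·e^(0.008·RH+0.085·T) = 5.299 μm/a
  sum: 0.09239 + 5.299 → r_corr = 5.391 μm/a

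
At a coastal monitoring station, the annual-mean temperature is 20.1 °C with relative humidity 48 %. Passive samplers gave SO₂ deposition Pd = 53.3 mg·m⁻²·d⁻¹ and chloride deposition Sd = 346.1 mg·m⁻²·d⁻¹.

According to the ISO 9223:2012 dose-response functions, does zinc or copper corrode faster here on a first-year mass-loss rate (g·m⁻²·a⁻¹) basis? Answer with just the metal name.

zinc: f(T) = -0.071·(T−10) [T>10 °C] = -0.7171
  sulphur-dioxide contribution → 0.3295 μm/a
  chloride contribution → 3.973 μm/a
  ⇒ r_corr(zinc) = 4.303 μm/a
  mass loss = 4.303 μm/a × 7.14 g/cm³ = 30.72 g·m⁻²·a⁻¹
copper: f(T) = -0.080·(T−10) [T>10 °C] = -0.8080
  sulphur-dioxide contribution → 0.1128 μm/a
  chloride contribution → 0.749 μm/a
  total first-year rate 0.8618 μm/a
  mass loss = 0.8618 μm/a × 8.96 g/cm³ = 7.722 g·m⁻²·a⁻¹
Ordering by g·m⁻²·a⁻¹: zinc (30.7) > copper (7.72)

zinc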